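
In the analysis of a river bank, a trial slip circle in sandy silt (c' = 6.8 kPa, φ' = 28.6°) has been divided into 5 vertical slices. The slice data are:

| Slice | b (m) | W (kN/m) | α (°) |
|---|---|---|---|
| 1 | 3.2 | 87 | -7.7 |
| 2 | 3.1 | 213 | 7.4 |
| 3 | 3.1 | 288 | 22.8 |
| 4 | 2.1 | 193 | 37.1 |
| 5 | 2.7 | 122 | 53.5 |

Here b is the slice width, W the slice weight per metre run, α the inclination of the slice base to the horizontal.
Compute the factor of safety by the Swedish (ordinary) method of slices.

Ordinary method of slices: FS = Σ[c'·Δl_i + (W_i cosα_i)·tanφ'] / Σ W_i sinα_i, with Δl_i = b_i / cosα_i.
Slice 1: Δl = 3.2/cos(-7.7°) = 3.229 m; N'_1 = 87·cos(-7.7°) = 86.2; c'Δl = 21.96; W sinα = -11.7
Slice 2: Δl = 3.1/cos7.4° = 3.126 m; N'_2 = 213·cos7.4° = 211.2; c'Δl = 21.26; W sinα = 27.4
Slice 3: Δl = 3.1/cos22.8° = 3.363 m; N'_3 = 288·cos22.8° = 265.5; c'Δl = 22.87; W sinα = 111.6
Slice 4: Δl = 2.1/cos37.1° = 2.633 m; N'_4 = 193·cos37.1° = 153.9; c'Δl = 17.90; W sinα = 116.4
Slice 5: Δl = 2.7/cos53.5° = 4.539 m; N'_5 = 122·cos53.5° = 72.6; c'Δl = 30.87; W sinα = 98.1
Σc'Δl = 114.9 kN/m; ΣN' = 789.4 kN/m; ΣW sinα = 341.9 kN/m
Resisting = 114.9 + 789.4·tan28.6° = 114.9 + 430.4 = 545.3 kN/m
FS = 545.3 / 341.9 = 1.595

FS = 1.59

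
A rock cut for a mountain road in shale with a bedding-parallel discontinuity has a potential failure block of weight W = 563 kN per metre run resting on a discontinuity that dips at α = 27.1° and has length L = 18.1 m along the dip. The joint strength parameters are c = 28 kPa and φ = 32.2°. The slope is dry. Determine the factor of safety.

Resolving the block weight along and normal to the plane and applying the Mohr–Coulomb strength on the joint:
N' = W cosα = 563·cos27.1° = 501.2 kN/m
Driving force T = W sinα = 563·sin27.1° = 256.5 kN/m
Resisting force R = c·L + N'·tanφ = 28·18.1 + 501.2·tan32.2° = 506.8 + 315.6 = 822.4 kN/m
FS = R / T = 822.4 / 256.5 = 3.207

FS = 3.21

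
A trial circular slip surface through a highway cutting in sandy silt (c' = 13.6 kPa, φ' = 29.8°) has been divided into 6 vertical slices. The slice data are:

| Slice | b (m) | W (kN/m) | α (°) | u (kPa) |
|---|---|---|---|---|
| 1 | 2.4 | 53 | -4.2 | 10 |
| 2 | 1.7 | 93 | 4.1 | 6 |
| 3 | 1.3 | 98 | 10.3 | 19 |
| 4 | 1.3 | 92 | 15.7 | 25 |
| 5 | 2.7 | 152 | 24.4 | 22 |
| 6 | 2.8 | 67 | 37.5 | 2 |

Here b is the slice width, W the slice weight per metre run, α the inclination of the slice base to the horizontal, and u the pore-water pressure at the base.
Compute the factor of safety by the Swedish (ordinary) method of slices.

FS = 2.59

Ordinary method of slices: FS = Σ[c'·Δl_i + (W_i cosα_i − u_i·Δl_i)·tanφ'] / Σ W_i sinα_i, with Δl_i = b_i / cosα_i.
Slice 1: Δl = 2.4/cos(-4.2°) = 2.406 m; N'_1 = 53·cos(-4.2°) − 10·2.406 = 28.8; c'Δl = 32.73; W sinα = -3.9
Slice 2: Δl = 1.7/cos4.1° = 1.704 m; N'_2 = 93·cos4.1° − 6·1.704 = 82.5; c'Δl = 23.18; W sinα = 6.6
Slice 3: Δl = 1.3/cos10.3° = 1.321 m; N'_3 = 98·cos10.3° − 19·1.321 = 71.3; c'Δl = 17.97; W sinα = 17.5
Slice 4: Δl = 1.3/cos15.7° = 1.350 m; N'_4 = 92·cos15.7° − 25·1.350 = 54.8; c'Δl = 18.37; W sinα = 24.9
Slice 5: Δl = 2.7/cos24.4° = 2.965 m; N'_5 = 152·cos24.4° − 22·2.965 = 73.2; c'Δl = 40.32; W sinα = 62.8
Slice 6: Δl = 2.8/cos37.5° = 3.529 m; N'_6 = 67·cos37.5° − 2·3.529 = 46.1; c'Δl = 48.00; W sinα = 40.8
Σc'Δl = 180.6 kN/m; ΣN' = 356.7 kN/m; ΣW sinα = 148.8 kN/m
Resisting = 180.6 + 356.7·tan29.8° = 180.6 + 204.3 = 384.9 kN/m
FS = 384.9 / 148.8 = 2.587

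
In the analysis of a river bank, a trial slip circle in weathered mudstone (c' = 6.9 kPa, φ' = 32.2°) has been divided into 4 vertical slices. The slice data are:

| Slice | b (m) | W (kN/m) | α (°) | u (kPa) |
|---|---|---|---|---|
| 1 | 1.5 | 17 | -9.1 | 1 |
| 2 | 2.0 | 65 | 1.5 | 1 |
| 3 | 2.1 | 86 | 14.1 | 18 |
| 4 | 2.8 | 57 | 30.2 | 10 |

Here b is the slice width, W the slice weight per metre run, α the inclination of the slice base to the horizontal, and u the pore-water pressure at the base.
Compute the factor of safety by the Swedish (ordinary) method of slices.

Ordinary method of slices: FS = Σ[c'·Δl_i + (W_i cosα_i − u_i·Δl_i)·tanφ'] / Σ W_i sinα_i, with Δl_i = b_i / cosα_i.
Slice 1: Δl = 1.5/cos(-9.1°) = 1.519 m; N'_1 = 17·cos(-9.1°) − 1·1.519 = 15.3; c'Δl = 10.48; W sinα = -2.7
Slice 2: Δl = 2.0/cos1.5° = 2.001 m; N'_2 = 65·cos1.5° − 1·2.001 = 63.0; c'Δl = 13.80; W sinα = 1.7
Slice 3: Δl = 2.1/cos14.1° = 2.165 m; N'_3 = 86·cos14.1° − 18·2.165 = 44.4; c'Δl = 14.94; W sinα = 21.0
Slice 4: Δl = 2.8/cos30.2° = 3.240 m; N'_4 = 57·cos30.2° − 10·3.240 = 16.9; c'Δl = 22.35; W sinα = 28.7
Σc'Δl = 61.6 kN/m; ΣN' = 139.5 kN/m; ΣW sinα = 48.6 kN/m
Resisting = 61.6 + 139.5·tan32.2° = 61.6 + 87.9 = 149.5 kN/m
FS = 149.5 / 48.6 = 3.073

FS = 3.07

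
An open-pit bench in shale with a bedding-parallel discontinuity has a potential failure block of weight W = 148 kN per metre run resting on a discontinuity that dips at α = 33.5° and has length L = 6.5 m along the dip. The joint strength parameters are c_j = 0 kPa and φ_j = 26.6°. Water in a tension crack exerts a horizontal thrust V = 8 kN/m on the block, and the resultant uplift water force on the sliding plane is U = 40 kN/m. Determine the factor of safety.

Resolving the block weight along and normal to the plane and applying the Mohr–Coulomb strength on the joint:
N' = W cosα − U − V sinα = 148·cos33.5° − 40 − 8·sin33.5° = 79.0 kN/m
Driving force T = W sinα + V cosα = 148·sin33.5° + 8·cos33.5° = 88.4 kN/m
Resisting force R = c_j·L + N'·tanφ_j = 0·6.5 + 79.0·tan26.6° = 0.0 + 39.6 = 39.6 kN/m
FS = R / T = 39.6 / 88.4 = 0.448

FS = 0.45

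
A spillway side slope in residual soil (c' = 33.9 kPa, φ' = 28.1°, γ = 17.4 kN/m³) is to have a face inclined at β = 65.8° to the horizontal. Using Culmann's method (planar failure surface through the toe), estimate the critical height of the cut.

Culmann's analysis gives the critical failure plane at α_cr = (β + φ')/2 = (65.8 + 28.1)/2 = 47.0°, and the critical height
H_c = (4c'/γ) · sinβ cosφ' / [1 − cos(β − φ')]
    = (4·33.9/17.4) · sin65.8°·cos28.1° / [1 − cos(37.7°)]
    = 7.793 · 0.9121·0.8821 / [1 − 0.7912]
    = 7.793 · 0.8046 / 0.2088
    = 30.03 m

H_c = 30.03 m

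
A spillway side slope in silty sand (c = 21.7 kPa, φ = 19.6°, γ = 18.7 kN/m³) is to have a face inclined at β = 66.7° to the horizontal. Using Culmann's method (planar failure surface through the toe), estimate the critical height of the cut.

H_c = 12.58 m

Culmann's analysis gives the critical failure plane at α_cr = (β + φ)/2 = (66.7 + 19.6)/2 = 43.2°, and the critical height
H_c = (4c/γ) · sinβ cosφ / [1 − cos(β − φ)]
    = (4·21.7/18.7) · sin66.7°·cos19.6° / [1 − cos(47.1°)]
    = 4.642 · 0.9184·0.9421 / [1 − 0.6807]
    = 4.642 · 0.8652 / 0.3193
    = 12.58 m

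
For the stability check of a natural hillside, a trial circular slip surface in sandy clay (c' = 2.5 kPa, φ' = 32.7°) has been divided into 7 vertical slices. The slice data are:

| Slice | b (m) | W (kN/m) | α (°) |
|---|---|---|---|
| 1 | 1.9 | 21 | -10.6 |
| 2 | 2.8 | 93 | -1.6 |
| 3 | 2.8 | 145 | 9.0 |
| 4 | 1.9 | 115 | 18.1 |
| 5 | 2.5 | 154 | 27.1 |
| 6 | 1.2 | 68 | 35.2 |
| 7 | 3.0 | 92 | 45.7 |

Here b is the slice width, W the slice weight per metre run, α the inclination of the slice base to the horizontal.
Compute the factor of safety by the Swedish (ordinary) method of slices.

FS = 1.96

Ordinary method of slices: FS = Σ[c'·Δl_i + (W_i cosα_i)·tanφ'] / Σ W_i sinα_i, with Δl_i = b_i / cosα_i.
Slice 1: Δl = 1.9/cos(-10.6°) = 1.933 m; N'_1 = 21·cos(-10.6°) = 20.6; c'Δl = 4.83; W sinα = -3.9
Slice 2: Δl = 2.8/cos(-1.6°) = 2.801 m; N'_2 = 93·cos(-1.6°) = 93.0; c'Δl = 7.00; W sinα = -2.6
Slice 3: Δl = 2.8/cos9.0° = 2.835 m; N'_3 = 145·cos9.0° = 143.2; c'Δl = 7.09; W sinα = 22.7
Slice 4: Δl = 1.9/cos18.1° = 1.999 m; N'_4 = 115·cos18.1° = 109.3; c'Δl = 5.00; W sinα = 35.7
Slice 5: Δl = 2.5/cos27.1° = 2.808 m; N'_5 = 154·cos27.1° = 137.1; c'Δl = 7.02; W sinα = 70.2
Slice 6: Δl = 1.2/cos35.2° = 1.469 m; N'_6 = 68·cos35.2° = 55.6; c'Δl = 3.67; W sinα = 39.2
Slice 7: Δl = 3.0/cos45.7° = 4.295 m; N'_7 = 92·cos45.7° = 64.3; c'Δl = 10.74; W sinα = 65.8
Σc'Δl = 45.4 kN/m; ΣN' = 623.0 kN/m; ΣW sinα = 227.1 kN/m
Resisting = 45.4 + 623.0·tan32.7° = 45.4 + 400.0 = 445.3 kN/m
FS = 445.3 / 227.1 = 1.961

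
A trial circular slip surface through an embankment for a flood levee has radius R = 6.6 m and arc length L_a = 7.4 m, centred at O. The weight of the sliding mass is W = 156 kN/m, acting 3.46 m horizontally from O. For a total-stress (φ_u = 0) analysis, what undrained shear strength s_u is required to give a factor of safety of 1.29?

FS = s_u·L_a·R / (W·d), so s_u = FS·W·d / (L_a·R).
s_u = 1.29·156·3.46 / (7.40·6.6) = 696.3 / 48.84 = 14.26 kPa

s_u = 14.3 kPa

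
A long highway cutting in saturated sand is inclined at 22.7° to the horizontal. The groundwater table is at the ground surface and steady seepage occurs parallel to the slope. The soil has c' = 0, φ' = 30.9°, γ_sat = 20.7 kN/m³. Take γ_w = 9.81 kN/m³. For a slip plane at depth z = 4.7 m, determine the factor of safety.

FS = 0.75

With seepage parallel to the slope and the water table at the surface, the effective normal stress on the slip plane uses the buoyant unit weight γ' = γ_sat − γ_w while the driving shear stress uses γ_sat:
FS = [c' + γ' z cos²β tanφ'] / [γ_sat z sinβ cosβ]
(For c' = 0 this reduces to FS = (γ'/γ_sat)·tanφ'/tanβ.)
γ' = 20.7 − 9.81 = 10.89 kN/m³
Numerator = 0.0 + 10.89·4.7·cos²22.7°·tan30.9° = 0.0 + 10.89·4.7·0.8511·0.5985 = 26.071 kPa
Denominator = 20.7·4.7·sin22.7°·cos22.7° = 20.7·4.7·0.3859·0.9225 = 34.637 kPa
FS = 26.071 / 34.637 = 0.753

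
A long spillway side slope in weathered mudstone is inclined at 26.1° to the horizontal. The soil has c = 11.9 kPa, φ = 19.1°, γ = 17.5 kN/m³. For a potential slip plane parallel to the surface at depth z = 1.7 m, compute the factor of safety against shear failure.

FS = 1.72

For an infinite slope with a slip plane parallel to the surface (no pore pressure): FS = [c + γz cos²β tanφ] / [γz sinβ cosβ].
γz = 17.5·1.7 = 29.75 kN/m²
Numerator = 11.9 + 29.75·cos²26.1°·tan19.1° = 11.9 + 29.75·0.8065·0.3463 = 20.208 kPa
Denominator = 29.75·sin26.1°·cos26.1° = 29.75·0.4399·0.8980 = 11.754 kPa
FS = 20.208 / 11.754 = 1.719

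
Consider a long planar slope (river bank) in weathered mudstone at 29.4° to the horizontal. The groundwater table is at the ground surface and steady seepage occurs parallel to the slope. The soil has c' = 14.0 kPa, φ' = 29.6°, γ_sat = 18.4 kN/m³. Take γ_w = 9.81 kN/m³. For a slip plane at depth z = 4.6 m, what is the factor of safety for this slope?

With seepage parallel to the slope and the water table at the surface, the effective normal stress on the slip plane uses the buoyant unit weight γ' = γ_sat − γ_w while the driving shear stress uses γ_sat:
FS = [c' + γ' z cos²β tanφ'] / [γ_sat z sinβ cosβ]
γ' = 18.4 − 9.81 = 8.59 kN/m³
Numerator = 14.0 + 8.59·4.6·cos²29.4°·tan29.6° = 14.0 + 8.59·4.6·0.7590·0.5681 = 31.038 kPa
Denominator = 18.4·4.6·sin29.4°·cos29.4° = 18.4·4.6·0.4909·0.8712 = 36.199 kPa
FS = 31.038 / 36.199 = 0.857

FS = 0.86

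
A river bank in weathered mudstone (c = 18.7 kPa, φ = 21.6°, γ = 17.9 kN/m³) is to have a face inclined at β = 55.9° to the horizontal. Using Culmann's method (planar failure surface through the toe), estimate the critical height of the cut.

Culmann's analysis gives the critical failure plane at α_cr = (β + φ)/2 = (55.9 + 21.6)/2 = 38.8°, and the critical height
H_c = (4c/γ) · sinβ cosφ / [1 − cos(β − φ)]
    = (4·18.7/17.9) · sin55.9°·cos21.6° / [1 − cos(34.3°)]
    = 4.179 · 0.8281·0.9298 / [1 − 0.8261]
    = 4.179 · 0.7699 / 0.1739
    = 18.50 m

H_c = 18.50 m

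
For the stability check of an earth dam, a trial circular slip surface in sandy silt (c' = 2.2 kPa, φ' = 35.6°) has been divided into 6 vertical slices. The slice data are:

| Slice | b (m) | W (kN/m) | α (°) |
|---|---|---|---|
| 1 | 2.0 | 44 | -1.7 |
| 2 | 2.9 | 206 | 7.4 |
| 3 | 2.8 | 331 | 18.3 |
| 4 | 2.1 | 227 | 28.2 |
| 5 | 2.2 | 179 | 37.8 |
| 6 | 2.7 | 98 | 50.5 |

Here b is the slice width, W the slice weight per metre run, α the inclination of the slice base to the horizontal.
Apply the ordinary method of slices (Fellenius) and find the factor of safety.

Ordinary method of slices: FS = Σ[c'·Δl_i + (W_i cosα_i)·tanφ'] / Σ W_i sinα_i, with Δl_i = b_i / cosα_i.
Slice 1: Δl = 2.0/cos(-1.7°) = 2.001 m; N'_1 = 44·cos(-1.7°) = 44.0; c'Δl = 4.40; W sinα = -1.3
Slice 2: Δl = 2.9/cos7.4° = 2.924 m; N'_2 = 206·cos7.4° = 204.3; c'Δl = 6.43; W sinα = 26.5
Slice 3: Δl = 2.8/cos18.3° = 2.949 m; N'_3 = 331·cos18.3° = 314.3; c'Δl = 6.49; W sinα = 103.9
Slice 4: Δl = 2.1/cos28.2° = 2.383 m; N'_4 = 227·cos28.2° = 200.1; c'Δl = 5.24; W sinα = 107.3
Slice 5: Δl = 2.2/cos37.8° = 2.784 m; N'_5 = 179·cos37.8° = 141.4; c'Δl = 6.13; W sinα = 109.7
Slice 6: Δl = 2.7/cos50.5° = 4.245 m; N'_6 = 98·cos50.5° = 62.3; c'Δl = 9.34; W sinα = 75.6
Σc'Δl = 38.0 kN/m; ΣN' = 966.4 kN/m; ΣW sinα = 421.8 kN/m
Resisting = 38.0 + 966.4·tan35.6° = 38.0 + 691.8 = 729.9 kN/m
FS = 729.9 / 421.8 = 1.731

FS = 1.73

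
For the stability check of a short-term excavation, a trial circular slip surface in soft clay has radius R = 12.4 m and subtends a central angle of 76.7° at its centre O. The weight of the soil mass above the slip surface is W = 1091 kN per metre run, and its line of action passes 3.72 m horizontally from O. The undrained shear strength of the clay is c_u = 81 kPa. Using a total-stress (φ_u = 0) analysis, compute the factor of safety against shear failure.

FS = 4.11

Taking moments about the centre O, the resisting moment is provided by the undrained shear strength acting along the arc:
Arc length L_a = R·θ = 12.4·(76.7°·π/180) = 12.4·1.3387 = 16.60 m
M_R = c_u·L_a·R = 81·16.60·12.4 = 16672.5 kN·m/m
M_D = W·d = 1091·3.72 = 4058.5 kN·m/m
FS = M_R / M_D = 16672.5 / 4058.5 = 4.108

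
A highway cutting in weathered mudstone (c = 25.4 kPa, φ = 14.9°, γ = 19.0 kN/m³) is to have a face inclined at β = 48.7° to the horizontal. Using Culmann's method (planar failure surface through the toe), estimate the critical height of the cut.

H_c = 22.97 m

Culmann's analysis gives the critical failure plane at α_cr = (β + φ)/2 = (48.7 + 14.9)/2 = 31.8°, and the critical height
H_c = (4c/γ) · sinβ cosφ / [1 − cos(β − φ)]
    = (4·25.4/19.0) · sin48.7°·cos14.9° / [1 − cos(33.8°)]
    = 5.347 · 0.7513·0.9664 / [1 − 0.8310]
    = 5.347 · 0.7260 / 0.1690
    = 22.97 m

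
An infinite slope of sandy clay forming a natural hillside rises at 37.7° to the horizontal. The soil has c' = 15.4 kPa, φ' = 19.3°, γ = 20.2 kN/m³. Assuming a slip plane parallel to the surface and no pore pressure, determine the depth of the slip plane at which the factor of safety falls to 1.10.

Setting FS = 1.10 in FS = [c' + γz cos²β tanφ'] / [γz sinβ cosβ] and solving for z:
z = c' / [γ cosβ (FS·sinβ − cosβ·tanφ')]
  = 15.4 / [20.2·cos37.7°·(1.10·sin37.7° − cos37.7°·tan19.3°)]
  = 15.4 / [20.2·0.7912·(1.10·0.6115 − 0.7912·0.3502)]
  = 15.4 / 6.3227 = 2.436 m

z = 2.44 m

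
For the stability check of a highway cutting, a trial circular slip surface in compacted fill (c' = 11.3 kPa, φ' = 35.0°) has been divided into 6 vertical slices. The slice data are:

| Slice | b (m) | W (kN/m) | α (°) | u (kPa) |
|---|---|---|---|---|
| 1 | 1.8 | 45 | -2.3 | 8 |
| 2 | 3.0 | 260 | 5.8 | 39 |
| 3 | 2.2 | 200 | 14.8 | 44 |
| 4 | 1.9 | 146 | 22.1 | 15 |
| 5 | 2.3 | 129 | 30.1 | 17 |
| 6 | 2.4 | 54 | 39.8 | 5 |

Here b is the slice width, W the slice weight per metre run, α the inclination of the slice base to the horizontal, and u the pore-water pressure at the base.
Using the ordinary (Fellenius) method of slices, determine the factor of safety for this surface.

Ordinary method of slices: FS = Σ[c'·Δl_i + (W_i cosα_i − u_i·Δl_i)·tanφ'] / Σ W_i sinα_i, with Δl_i = b_i / cosα_i.
Slice 1: Δl = 1.8/cos(-2.3°) = 1.801 m; N'_1 = 45·cos(-2.3°) − 8·1.801 = 30.6; c'Δl = 20.36; W sinα = -1.8
Slice 2: Δl = 3.0/cos5.8° = 3.015 m; N'_2 = 260·cos5.8° − 39·3.015 = 141.1; c'Δl = 34.07; W sinα = 26.3
Slice 3: Δl = 2.2/cos14.8° = 2.275 m; N'_3 = 200·cos14.8° − 44·2.275 = 93.2; c'Δl = 25.71; W sinα = 51.1
Slice 4: Δl = 1.9/cos22.1° = 2.051 m; N'_4 = 146·cos22.1° − 15·2.051 = 104.5; c'Δl = 23.17; W sinα = 54.9
Slice 5: Δl = 2.3/cos30.1° = 2.658 m; N'_5 = 129·cos30.1° − 17·2.658 = 66.4; c'Δl = 30.04; W sinα = 64.7
Slice 6: Δl = 2.4/cos39.8° = 3.124 m; N'_6 = 54·cos39.8° − 5·3.124 = 25.9; c'Δl = 35.30; W sinα = 34.6
Σc'Δl = 168.7 kN/m; ΣN' = 461.7 kN/m; ΣW sinα = 229.7 kN/m
Resisting = 168.7 + 461.7·tan35.0° = 168.7 + 323.3 = 491.9 kN/m
FS = 491.9 / 229.7 = 2.141

FS = 2.14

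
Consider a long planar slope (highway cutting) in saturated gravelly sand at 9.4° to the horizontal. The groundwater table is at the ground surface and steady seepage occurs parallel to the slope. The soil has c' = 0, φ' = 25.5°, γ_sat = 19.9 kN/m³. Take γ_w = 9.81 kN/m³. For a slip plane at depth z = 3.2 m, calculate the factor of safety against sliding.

FS = 1.46

With seepage parallel to the slope and the water table at the surface, the effective normal stress on the slip plane uses the buoyant unit weight γ' = γ_sat − γ_w while the driving shear stress uses γ_sat:
FS = [c' + γ' z cos²β tanφ'] / [γ_sat z sinβ cosβ]
(For c' = 0 this reduces to FS = (γ'/γ_sat)·tanφ'/tanβ.)
γ' = 19.9 − 9.81 = 10.09 kN/m³
Numerator = 0.0 + 10.09·3.2·cos²9.4°·tan25.5° = 0.0 + 10.09·3.2·0.9733·0.4770 = 14.990 kPa
Denominator = 19.9·3.2·sin9.4°·cos9.4° = 19.9·3.2·0.1633·0.9866 = 10.261 kPa
FS = 14.990 / 10.261 = 1.461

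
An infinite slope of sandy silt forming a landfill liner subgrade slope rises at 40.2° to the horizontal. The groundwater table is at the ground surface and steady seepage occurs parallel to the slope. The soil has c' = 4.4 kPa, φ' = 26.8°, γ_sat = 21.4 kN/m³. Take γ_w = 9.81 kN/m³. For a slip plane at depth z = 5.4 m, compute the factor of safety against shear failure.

With seepage parallel to the slope and the water table at the surface, the effective normal stress on the slip plane uses the buoyant unit weight γ' = γ_sat − γ_w while the driving shear stress uses γ_sat:
FS = [c' + γ' z cos²β tanφ'] / [γ_sat z sinβ cosβ]
γ' = 21.4 − 9.81 = 11.59 kN/m³
Numerator = 4.4 + 11.59·5.4·cos²40.2°·tan26.8° = 4.4 + 11.59·5.4·0.5834·0.5051 = 22.843 kPa
Denominator = 21.4·5.4·sin40.2°·cos40.2° = 21.4·5.4·0.6455·0.7638 = 56.971 kPa
FS = 22.843 / 56.971 = 0.401

FS = 0.40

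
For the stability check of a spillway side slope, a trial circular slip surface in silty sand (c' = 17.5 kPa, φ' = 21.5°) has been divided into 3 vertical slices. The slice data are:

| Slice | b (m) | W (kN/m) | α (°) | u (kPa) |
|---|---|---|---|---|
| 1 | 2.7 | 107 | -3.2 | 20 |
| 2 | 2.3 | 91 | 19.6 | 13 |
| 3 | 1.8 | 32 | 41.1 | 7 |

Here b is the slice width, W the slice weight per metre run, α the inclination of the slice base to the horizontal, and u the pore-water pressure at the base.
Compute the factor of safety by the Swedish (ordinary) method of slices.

Ordinary method of slices: FS = Σ[c'·Δl_i + (W_i cosα_i − u_i·Δl_i)·tanφ'] / Σ W_i sinα_i, with Δl_i = b_i / cosα_i.
Slice 1: Δl = 2.7/cos(-3.2°) = 2.704 m; N'_1 = 107·cos(-3.2°) − 20·2.704 = 52.7; c'Δl = 47.32; W sinα = -6.0
Slice 2: Δl = 2.3/cos19.6° = 2.441 m; N'_2 = 91·cos19.6° − 13·2.441 = 54.0; c'Δl = 42.73; W sinα = 30.5
Slice 3: Δl = 1.8/cos41.1° = 2.389 m; N'_3 = 32·cos41.1° − 7·2.389 = 7.4; c'Δl = 41.80; W sinα = 21.0
Σc'Δl = 131.9 kN/m; ΣN' = 114.1 kN/m; ΣW sinα = 45.6 kN/m
Resisting = 131.9 + 114.1·tan21.5° = 131.9 + 45.0 = 176.8 kN/m
FS = 176.8 / 45.6 = 3.878

FS = 3.88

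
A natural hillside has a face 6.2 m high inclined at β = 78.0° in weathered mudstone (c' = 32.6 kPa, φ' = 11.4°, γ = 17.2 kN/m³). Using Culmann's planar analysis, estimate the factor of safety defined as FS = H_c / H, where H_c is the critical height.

FS = 1.94

H_c = (4c'/γ) · sinβ cosφ' / [1 − cos(β − φ')]
    = (4·32.6/17.2) · sin78.0°·cos11.4° / [1 − cos66.6°]
    = 7.581 · 0.9588 / 0.6029 = 12.06 m
FS = H_c / H = 12.06 / 6.2 = 1.945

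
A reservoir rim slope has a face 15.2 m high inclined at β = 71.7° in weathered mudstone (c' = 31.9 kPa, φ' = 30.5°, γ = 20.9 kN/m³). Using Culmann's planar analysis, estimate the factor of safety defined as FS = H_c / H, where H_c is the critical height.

H_c = (4c'/γ) · sinβ cosφ' / [1 − cos(β − φ')]
    = (4·31.9/20.9) · sin71.7°·cos30.5° / [1 − cos41.2°]
    = 6.105 · 0.8181 / 0.2476 = 20.17 m
FS = H_c / H = 20.17 / 15.2 = 1.327

FS = 1.33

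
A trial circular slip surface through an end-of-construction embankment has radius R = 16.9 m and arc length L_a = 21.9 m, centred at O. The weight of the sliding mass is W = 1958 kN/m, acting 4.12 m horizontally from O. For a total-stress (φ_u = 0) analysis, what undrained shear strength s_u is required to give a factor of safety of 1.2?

FS = s_u·L_a·R / (W·d), so s_u = FS·W·d / (L_a·R).
s_u = 1.2·1958·4.12 / (21.90·16.9) = 9680.4 / 370.11 = 26.16 kPa

s_u = 26.2 kPa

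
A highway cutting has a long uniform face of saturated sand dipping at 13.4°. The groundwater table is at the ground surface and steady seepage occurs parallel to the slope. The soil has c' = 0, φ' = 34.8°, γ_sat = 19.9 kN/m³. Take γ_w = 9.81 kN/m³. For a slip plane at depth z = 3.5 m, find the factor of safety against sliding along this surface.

FS = 1.48

With seepage parallel to the slope and the water table at the surface, the effective normal stress on the slip plane uses the buoyant unit weight γ' = γ_sat − γ_w while the driving shear stress uses γ_sat:
FS = [c' + γ' z cos²β tanφ'] / [γ_sat z sinβ cosβ]
(For c' = 0 this reduces to FS = (γ'/γ_sat)·tanφ'/tanβ.)
γ' = 19.9 − 9.81 = 10.09 kN/m³
Numerator = 0.0 + 10.09·3.5·cos²13.4°·tan34.8° = 0.0 + 10.09·3.5·0.9463·0.6950 = 23.226 kPa
Denominator = 19.9·3.5·sin13.4°·cos13.4° = 19.9·3.5·0.2317·0.9728 = 15.702 kPa
FS = 23.226 / 15.702 = 1.479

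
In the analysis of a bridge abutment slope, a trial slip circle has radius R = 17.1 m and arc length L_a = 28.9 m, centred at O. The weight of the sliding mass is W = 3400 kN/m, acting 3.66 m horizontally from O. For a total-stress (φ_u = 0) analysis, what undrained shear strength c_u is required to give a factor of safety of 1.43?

c_u = 36.0 kPa

FS = c_u·L_a·R / (W·d), so c_u = FS·W·d / (L_a·R).
c_u = 1.43·3400·3.66 / (28.90·17.1) = 17794.9 / 494.19 = 36.01 kPa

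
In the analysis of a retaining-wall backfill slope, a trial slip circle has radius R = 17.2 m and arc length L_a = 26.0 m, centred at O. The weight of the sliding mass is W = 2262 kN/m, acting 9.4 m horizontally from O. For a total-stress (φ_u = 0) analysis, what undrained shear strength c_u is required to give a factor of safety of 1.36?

FS = c_u·L_a·R / (W·d), so c_u = FS·W·d / (L_a·R).
c_u = 1.36·2262·9.4 / (26.00·17.2) = 28917.4 / 447.20 = 64.66 kPa

c_u = 64.7 kPa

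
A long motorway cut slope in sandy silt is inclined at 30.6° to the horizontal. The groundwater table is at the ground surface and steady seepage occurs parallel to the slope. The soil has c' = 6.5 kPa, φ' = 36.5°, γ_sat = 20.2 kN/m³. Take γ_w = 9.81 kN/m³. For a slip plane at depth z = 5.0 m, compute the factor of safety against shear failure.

With seepage parallel to the slope and the water table at the surface, the effective normal stress on the slip plane uses the buoyant unit weight γ' = γ_sat − γ_w while the driving shear stress uses γ_sat:
FS = [c' + γ' z cos²β tanφ'] / [γ_sat z sinβ cosβ]
γ' = 20.2 − 9.81 = 10.39 kN/m³
Numerator = 6.5 + 10.39·5.0·cos²30.6°·tan36.5° = 6.5 + 10.39·5.0·0.7409·0.7400 = 34.980 kPa
Denominator = 20.2·5.0·sin30.6°·cos30.6° = 20.2·5.0·0.5090·0.8607 = 44.253 kPa
FS = 34.980 / 44.253 = 0.790

FS = 0.79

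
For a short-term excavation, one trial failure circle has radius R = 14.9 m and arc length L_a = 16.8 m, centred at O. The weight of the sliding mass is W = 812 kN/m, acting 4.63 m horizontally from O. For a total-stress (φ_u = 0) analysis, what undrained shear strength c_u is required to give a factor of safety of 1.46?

FS = c_u·L_a·R / (W·d), so c_u = FS·W·d / (L_a·R).
c_u = 1.46·812·4.63 / (16.80·14.9) = 5489.0 / 250.32 = 21.93 kPa

c_u = 21.9 kPa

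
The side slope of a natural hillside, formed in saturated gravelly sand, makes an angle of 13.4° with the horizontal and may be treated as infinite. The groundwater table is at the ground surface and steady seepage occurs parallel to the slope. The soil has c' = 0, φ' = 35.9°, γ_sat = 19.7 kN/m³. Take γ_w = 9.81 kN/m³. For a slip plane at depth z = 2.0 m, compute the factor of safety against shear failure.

FS = 1.53

With seepage parallel to the slope and the water table at the surface, the effective normal stress on the slip plane uses the buoyant unit weight γ' = γ_sat − γ_w while the driving shear stress uses γ_sat:
FS = [c' + γ' z cos²β tanφ'] / [γ_sat z sinβ cosβ]
(For c' = 0 this reduces to FS = (γ'/γ_sat)·tanφ'/tanβ.)
γ' = 19.7 − 9.81 = 9.89 kN/m³
Numerator = 0.0 + 9.89·2.0·cos²13.4°·tan35.9° = 0.0 + 9.89·2.0·0.9463·0.7239 = 13.549 kPa
Denominator = 19.7·2.0·sin13.4°·cos13.4° = 19.7·2.0·0.2317·0.9728 = 8.882 kPa
FS = 13.549 / 8.882 = 1.525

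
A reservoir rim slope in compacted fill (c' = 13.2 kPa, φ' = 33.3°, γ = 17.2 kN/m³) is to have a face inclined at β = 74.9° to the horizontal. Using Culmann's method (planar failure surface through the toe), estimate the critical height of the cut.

Culmann's analysis gives the critical failure plane at α_cr = (β + φ')/2 = (74.9 + 33.3)/2 = 54.1°, and the critical height
H_c = (4c'/γ) · sinβ cosφ' / [1 − cos(β − φ')]
    = (4·13.2/17.2) · sin74.9°·cos33.3° / [1 − cos(41.6°)]
    = 3.070 · 0.9655·0.8358 / [1 − 0.7478]
    = 3.070 · 0.8069 / 0.2522
    = 9.82 m

H_c = 9.82 m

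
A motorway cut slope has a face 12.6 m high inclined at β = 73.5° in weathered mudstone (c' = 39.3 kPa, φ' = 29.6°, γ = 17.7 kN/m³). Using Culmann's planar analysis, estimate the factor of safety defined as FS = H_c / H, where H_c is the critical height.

FS = 2.10

H_c = (4c'/γ) · sinβ cosφ' / [1 − cos(β − φ')]
    = (4·39.3/17.7) · sin73.5°·cos29.6° / [1 − cos43.9°]
    = 8.881 · 0.8337 / 0.2794 = 26.50 m
FS = H_c / H = 26.50 / 12.6 = 2.103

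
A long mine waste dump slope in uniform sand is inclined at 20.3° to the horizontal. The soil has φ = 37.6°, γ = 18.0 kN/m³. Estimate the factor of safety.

FS = 2.08

For a dry cohesionless infinite slope the factor of safety is FS = tanφ / tanβ.
FS = tan37.6° / tan20.3° = 0.7701 / 0.3699 = 2.082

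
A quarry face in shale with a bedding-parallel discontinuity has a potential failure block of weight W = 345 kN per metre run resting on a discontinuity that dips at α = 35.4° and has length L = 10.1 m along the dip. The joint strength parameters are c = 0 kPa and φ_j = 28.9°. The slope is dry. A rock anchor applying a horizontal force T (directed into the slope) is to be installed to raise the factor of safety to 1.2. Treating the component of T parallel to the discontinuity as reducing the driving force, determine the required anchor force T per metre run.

T = 65 kN/m

Resolving forces along and normal to the sliding plane, with the horizontal anchor force T adding T·sinα to the effective normal force and T·cosα acting up the plane against the driving force:
FS = [cL + (W cosα + T sinα) tanφ_j] / [W sinα − T cosα]
Without the anchor: N' = 281.2 kN/m, driving T_d = 199.9 kN/m, resisting R = 0·10.1 + 281.2·tan28.9° = 155.2 kN/m, FS = 0.78.
Setting FS = 1.2 and solving for T:
1.2·(199.9 − T cos35.4°) = 155.2 + T sin35.4°·tan28.9°
T·(sin35.4°·tan28.9° + 1.2·cos35.4°) = 1.2·199.9 − 155.2
T·(0.5793·0.5520 + 1.2·0.8151) = 239.8 − 155.2 = 84.6
T·1.2979 = 84.6
T = 65.2 kN/m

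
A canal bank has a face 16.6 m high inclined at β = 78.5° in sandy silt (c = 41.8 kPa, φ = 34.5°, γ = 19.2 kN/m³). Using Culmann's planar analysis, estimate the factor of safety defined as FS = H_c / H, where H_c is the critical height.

FS = 1.51

H_c = (4c/γ) · sinβ cosφ / [1 − cos(β − φ)]
    = (4·41.8/19.2) · sin78.5°·cos34.5° / [1 − cos44.0°]
    = 8.708 · 0.8076 / 0.2807 = 25.06 m
FS = H_c / H = 25.06 / 16.6 = 1.509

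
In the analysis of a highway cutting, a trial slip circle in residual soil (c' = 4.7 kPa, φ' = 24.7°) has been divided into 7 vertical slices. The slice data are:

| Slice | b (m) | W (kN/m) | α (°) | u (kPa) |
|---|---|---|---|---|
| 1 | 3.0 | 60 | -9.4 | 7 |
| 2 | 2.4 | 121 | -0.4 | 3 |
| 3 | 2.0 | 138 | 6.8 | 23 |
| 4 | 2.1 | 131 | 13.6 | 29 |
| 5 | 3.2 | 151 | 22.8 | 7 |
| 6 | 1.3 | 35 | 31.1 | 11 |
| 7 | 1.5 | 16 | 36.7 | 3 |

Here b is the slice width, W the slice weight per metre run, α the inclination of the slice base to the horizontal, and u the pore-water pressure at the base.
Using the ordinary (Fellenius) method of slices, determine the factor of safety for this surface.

Ordinary method of slices: FS = Σ[c'·Δl_i + (W_i cosα_i − u_i·Δl_i)·tanφ'] / Σ W_i sinα_i, with Δl_i = b_i / cosα_i.
Slice 1: Δl = 3.0/cos(-9.4°) = 3.041 m; N'_1 = 60·cos(-9.4°) − 7·3.041 = 37.9; c'Δl = 14.29; W sinα = -9.8
Slice 2: Δl = 2.4/cos(-0.4°) = 2.400 m; N'_2 = 121·cos(-0.4°) − 3·2.400 = 113.8; c'Δl = 11.28; W sinα = -0.8
Slice 3: Δl = 2.0/cos6.8° = 2.014 m; N'_3 = 138·cos6.8° − 23·2.014 = 90.7; c'Δl = 9.47; W sinα = 16.3
Slice 4: Δl = 2.1/cos13.6° = 2.161 m; N'_4 = 131·cos13.6° − 29·2.161 = 64.7; c'Δl = 10.15; W sinα = 30.8
Slice 5: Δl = 3.2/cos22.8° = 3.471 m; N'_5 = 151·cos22.8° − 7·3.471 = 114.9; c'Δl = 16.31; W sinα = 58.5
Slice 6: Δl = 1.3/cos31.1° = 1.518 m; N'_6 = 35·cos31.1° − 11·1.518 = 13.3; c'Δl = 7.14; W sinα = 18.1
Slice 7: Δl = 1.5/cos36.7° = 1.871 m; N'_7 = 16·cos36.7° − 3·1.871 = 7.2; c'Δl = 8.79; W sinα = 9.6
Σc'Δl = 77.4 kN/m; ΣN' = 442.5 kN/m; ΣW sinα = 122.7 kN/m
Resisting = 77.4 + 442.5·tan24.7° = 77.4 + 203.5 = 280.9 kN/m
FS = 280.9 / 122.7 = 2.291

FS = 2.29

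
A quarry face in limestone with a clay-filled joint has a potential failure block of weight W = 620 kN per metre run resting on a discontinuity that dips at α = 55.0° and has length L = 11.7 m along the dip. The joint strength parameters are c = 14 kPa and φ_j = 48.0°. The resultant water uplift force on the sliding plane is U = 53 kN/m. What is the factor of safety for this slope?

Resolving the block weight along and normal to the plane and applying the Mohr–Coulomb strength on the joint:
N' = W cosα − U = 620·cos55.0° − 53 = 302.6 kN/m
Driving force T = W sinα = 620·sin55.0° = 507.9 kN/m
Resisting force R = c·L + N'·tanφ_j = 14·11.7 + 302.6·tan48.0° = 163.8 + 336.1 = 499.9 kN/m
FS = R / T = 499.9 / 507.9 = 0.984

FS = 0.98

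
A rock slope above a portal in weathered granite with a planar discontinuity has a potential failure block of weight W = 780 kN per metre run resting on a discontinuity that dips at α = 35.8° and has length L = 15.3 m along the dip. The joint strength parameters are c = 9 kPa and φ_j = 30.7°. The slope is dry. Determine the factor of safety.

FS = 1.13

Resolving the block weight along and normal to the plane and applying the Mohr–Coulomb strength on the joint:
N' = W cosα = 780·cos35.8° = 632.6 kN/m
Driving force T = W sinα = 780·sin35.8° = 456.3 kN/m
Resisting force R = c·L + N'·tanφ_j = 9·15.3 + 632.6·tan30.7° = 137.7 + 375.6 = 513.3 kN/m
FS = R / T = 513.3 / 456.3 = 1.125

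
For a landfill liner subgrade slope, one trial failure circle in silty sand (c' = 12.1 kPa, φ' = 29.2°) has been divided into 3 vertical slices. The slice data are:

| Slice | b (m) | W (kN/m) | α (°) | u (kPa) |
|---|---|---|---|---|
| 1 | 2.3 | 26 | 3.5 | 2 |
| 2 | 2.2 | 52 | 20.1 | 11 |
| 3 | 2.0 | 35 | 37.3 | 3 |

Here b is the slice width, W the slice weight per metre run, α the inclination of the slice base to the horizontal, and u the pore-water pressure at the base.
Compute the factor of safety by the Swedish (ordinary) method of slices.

FS = 3.02

Ordinary method of slices: FS = Σ[c'·Δl_i + (W_i cosα_i − u_i·Δl_i)·tanφ'] / Σ W_i sinα_i, with Δl_i = b_i / cosα_i.
Slice 1: Δl = 2.3/cos3.5° = 2.304 m; N'_1 = 26·cos3.5° − 2·2.304 = 21.3; c'Δl = 27.88; W sinα = 1.6
Slice 2: Δl = 2.2/cos20.1° = 2.343 m; N'_2 = 52·cos20.1° − 11·2.343 = 23.1; c'Δl = 28.35; W sinα = 17.9
Slice 3: Δl = 2.0/cos37.3° = 2.514 m; N'_3 = 35·cos37.3° − 3·2.514 = 20.3; c'Δl = 30.42; W sinα = 21.2
Σc'Δl = 86.7 kN/m; ΣN' = 64.7 kN/m; ΣW sinα = 40.7 kN/m
Resisting = 86.7 + 64.7·tan29.2° = 86.7 + 36.2 = 122.8 kN/m
FS = 122.8 / 40.7 = 3.020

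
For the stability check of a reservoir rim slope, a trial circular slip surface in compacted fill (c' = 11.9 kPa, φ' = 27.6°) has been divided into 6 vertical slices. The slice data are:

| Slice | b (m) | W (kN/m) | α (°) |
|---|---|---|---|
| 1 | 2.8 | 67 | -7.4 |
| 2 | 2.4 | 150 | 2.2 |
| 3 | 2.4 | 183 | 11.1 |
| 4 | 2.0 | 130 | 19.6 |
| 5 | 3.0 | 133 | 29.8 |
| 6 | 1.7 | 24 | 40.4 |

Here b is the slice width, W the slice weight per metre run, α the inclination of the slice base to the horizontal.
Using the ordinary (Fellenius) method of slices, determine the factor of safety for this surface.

Ordinary method of slices: FS = Σ[c'·Δl_i + (W_i cosα_i)·tanφ'] / Σ W_i sinα_i, with Δl_i = b_i / cosα_i.
Slice 1: Δl = 2.8/cos(-7.4°) = 2.824 m; N'_1 = 67·cos(-7.4°) = 66.4; c'Δl = 33.60; W sinα = -8.6
Slice 2: Δl = 2.4/cos2.2° = 2.402 m; N'_2 = 150·cos2.2° = 149.9; c'Δl = 28.58; W sinα = 5.8
Slice 3: Δl = 2.4/cos11.1° = 2.446 m; N'_3 = 183·cos11.1° = 179.6; c'Δl = 29.10; W sinα = 35.2
Slice 4: Δl = 2.0/cos19.6° = 2.123 m; N'_4 = 130·cos19.6° = 122.5; c'Δl = 25.26; W sinα = 43.6
Slice 5: Δl = 3.0/cos29.8° = 3.457 m; N'_5 = 133·cos29.8° = 115.4; c'Δl = 41.14; W sinα = 66.1
Slice 6: Δl = 1.7/cos40.4° = 2.232 m; N'_6 = 24·cos40.4° = 18.3; c'Δl = 26.56; W sinα = 15.6
Σc'Δl = 184.3 kN/m; ΣN' = 652.1 kN/m; ΣW sinα = 157.6 kN/m
Resisting = 184.3 + 652.1·tan27.6° = 184.3 + 340.9 = 525.1 kN/m
FS = 525.1 / 157.6 = 3.332

FS = 3.33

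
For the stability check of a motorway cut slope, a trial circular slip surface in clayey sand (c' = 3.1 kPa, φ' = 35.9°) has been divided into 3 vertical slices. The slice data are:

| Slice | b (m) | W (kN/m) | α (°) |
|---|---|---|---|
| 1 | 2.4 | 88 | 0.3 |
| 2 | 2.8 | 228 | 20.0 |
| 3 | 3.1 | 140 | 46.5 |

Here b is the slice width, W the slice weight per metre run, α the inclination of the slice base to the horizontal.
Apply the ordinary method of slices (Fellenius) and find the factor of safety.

FS = 1.77

Ordinary method of slices: FS = Σ[c'·Δl_i + (W_i cosα_i)·tanφ'] / Σ W_i sinα_i, with Δl_i = b_i / cosα_i.
Slice 1: Δl = 2.4/cos0.3° = 2.400 m; N'_1 = 88·cos0.3° = 88.0; c'Δl = 7.44; W sinα = 0.5
Slice 2: Δl = 2.8/cos20.0° = 2.980 m; N'_2 = 228·cos20.0° = 214.2; c'Δl = 9.24; W sinα = 78.0
Slice 3: Δl = 3.1/cos46.5° = 4.503 m; N'_3 = 140·cos46.5° = 96.4; c'Δl = 13.96; W sinα = 101.6
Σc'Δl = 30.6 kN/m; ΣN' = 398.6 kN/m; ΣW sinα = 180.0 kN/m
Resisting = 30.6 + 398.6·tan35.9° = 30.6 + 288.6 = 319.2 kN/m
FS = 319.2 / 180.0 = 1.773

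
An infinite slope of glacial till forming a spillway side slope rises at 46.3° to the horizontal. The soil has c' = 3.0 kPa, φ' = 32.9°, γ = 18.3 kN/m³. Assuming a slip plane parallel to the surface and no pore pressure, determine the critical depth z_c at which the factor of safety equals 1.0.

z_c = 0.86 m

Setting FS = 1.00 in FS = [c' + γz cos²β tanφ'] / [γz sinβ cosβ] and solving for z:
z = c' / [γ cosβ (FS·sinβ − cosβ·tanφ')]
  = 3.0 / [18.3·cos46.3°·(1.00·sin46.3° − cos46.3°·tan32.9°)]
  = 3.0 / [18.3·0.6909·(1.00·0.7230 − 0.6909·0.6469)]
  = 3.0 / 3.4897 = 0.860 m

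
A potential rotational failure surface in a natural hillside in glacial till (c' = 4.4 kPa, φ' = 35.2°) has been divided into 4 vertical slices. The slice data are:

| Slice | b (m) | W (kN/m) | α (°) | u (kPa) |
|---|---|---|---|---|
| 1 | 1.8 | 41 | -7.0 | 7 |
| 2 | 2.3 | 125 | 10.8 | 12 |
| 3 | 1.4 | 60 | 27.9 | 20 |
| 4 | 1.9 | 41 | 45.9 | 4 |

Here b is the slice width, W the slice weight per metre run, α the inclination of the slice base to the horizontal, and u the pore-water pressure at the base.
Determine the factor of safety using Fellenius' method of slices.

FS = 1.99

Ordinary method of slices: FS = Σ[c'·Δl_i + (W_i cosα_i − u_i·Δl_i)·tanφ'] / Σ W_i sinα_i, with Δl_i = b_i / cosα_i.
Slice 1: Δl = 1.8/cos(-7.0°) = 1.814 m; N'_1 = 41·cos(-7.0°) − 7·1.814 = 28.0; c'Δl = 7.98; W sinα = -5.0
Slice 2: Δl = 2.3/cos10.8° = 2.341 m; N'_2 = 125·cos10.8° − 12·2.341 = 94.7; c'Δl = 10.30; W sinα = 23.4
Slice 3: Δl = 1.4/cos27.9° = 1.584 m; N'_3 = 60·cos27.9° − 20·1.584 = 21.3; c'Δl = 6.97; W sinα = 28.1
Slice 4: Δl = 1.9/cos45.9° = 2.730 m; N'_4 = 41·cos45.9° − 4·2.730 = 17.6; c'Δl = 12.01; W sinα = 29.4
Σc'Δl = 37.3 kN/m; ΣN' = 161.6 kN/m; ΣW sinα = 75.9 kN/m
Resisting = 37.3 + 161.6·tan35.2° = 37.3 + 114.0 = 151.3 kN/m
FS = 151.3 / 75.9 = 1.992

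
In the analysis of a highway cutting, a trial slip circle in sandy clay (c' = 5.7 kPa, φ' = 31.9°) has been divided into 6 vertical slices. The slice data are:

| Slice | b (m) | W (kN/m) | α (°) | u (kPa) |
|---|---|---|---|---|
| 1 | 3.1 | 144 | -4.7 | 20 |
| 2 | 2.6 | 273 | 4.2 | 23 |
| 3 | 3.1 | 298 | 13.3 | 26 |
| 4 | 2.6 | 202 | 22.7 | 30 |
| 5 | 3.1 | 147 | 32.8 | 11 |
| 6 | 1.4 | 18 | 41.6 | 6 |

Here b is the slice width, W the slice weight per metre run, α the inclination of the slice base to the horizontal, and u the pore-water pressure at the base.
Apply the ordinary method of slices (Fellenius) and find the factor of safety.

FS = 2.14

Ordinary method of slices: FS = Σ[c'·Δl_i + (W_i cosα_i − u_i·Δl_i)·tanφ'] / Σ W_i sinα_i, with Δl_i = b_i / cosα_i.
Slice 1: Δl = 3.1/cos(-4.7°) = 3.110 m; N'_1 = 144·cos(-4.7°) − 20·3.110 = 81.3; c'Δl = 17.73; W sinα = -11.8
Slice 2: Δl = 2.6/cos4.2° = 2.607 m; N'_2 = 273·cos4.2° − 23·2.607 = 212.3; c'Δl = 14.86; W sinα = 20.0
Slice 3: Δl = 3.1/cos13.3° = 3.185 m; N'_3 = 298·cos13.3° − 26·3.185 = 207.2; c'Δl = 18.16; W sinα = 68.6
Slice 4: Δl = 2.6/cos22.7° = 2.818 m; N'_4 = 202·cos22.7° − 30·2.818 = 101.8; c'Δl = 16.06; W sinα = 78.0
Slice 5: Δl = 3.1/cos32.8° = 3.688 m; N'_5 = 147·cos32.8° − 11·3.688 = 83.0; c'Δl = 21.02; W sinα = 79.6
Slice 6: Δl = 1.4/cos41.6° = 1.872 m; N'_6 = 18·cos41.6° − 6·1.872 = 2.2; c'Δl = 10.67; W sinα = 12.0
Σc'Δl = 98.5 kN/m; ΣN' = 687.8 kN/m; ΣW sinα = 246.3 kN/m
Resisting = 98.5 + 687.8·tan31.9° = 98.5 + 428.1 = 526.6 kN/m
FS = 526.6 / 246.3 = 2.138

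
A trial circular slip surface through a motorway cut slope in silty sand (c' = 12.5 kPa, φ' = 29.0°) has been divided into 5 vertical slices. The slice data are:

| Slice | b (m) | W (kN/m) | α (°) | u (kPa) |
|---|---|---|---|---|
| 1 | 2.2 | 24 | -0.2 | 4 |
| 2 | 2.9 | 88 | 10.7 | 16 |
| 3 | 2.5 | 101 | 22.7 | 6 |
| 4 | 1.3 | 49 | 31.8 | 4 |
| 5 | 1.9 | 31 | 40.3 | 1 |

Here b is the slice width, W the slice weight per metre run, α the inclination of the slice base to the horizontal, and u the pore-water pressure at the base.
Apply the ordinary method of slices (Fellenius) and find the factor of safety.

FS = 2.50

Ordinary method of slices: FS = Σ[c'·Δl_i + (W_i cosα_i − u_i·Δl_i)·tanφ'] / Σ W_i sinα_i, with Δl_i = b_i / cosα_i.
Slice 1: Δl = 2.2/cos(-0.2°) = 2.200 m; N'_1 = 24·cos(-0.2°) − 4·2.200 = 15.2; c'Δl = 27.50; W sinα = -0.1
Slice 2: Δl = 2.9/cos10.7° = 2.951 m; N'_2 = 88·cos10.7° − 16·2.951 = 39.2; c'Δl = 36.89; W sinα = 16.3
Slice 3: Δl = 2.5/cos22.7° = 2.710 m; N'_3 = 101·cos22.7° − 6·2.710 = 76.9; c'Δl = 33.87; W sinα = 39.0
Slice 4: Δl = 1.3/cos31.8° = 1.530 m; N'_4 = 49·cos31.8° − 4·1.530 = 35.5; c'Δl = 19.12; W sinα = 25.8
Slice 5: Δl = 1.9/cos40.3° = 2.491 m; N'_5 = 31·cos40.3° − 1·2.491 = 21.2; c'Δl = 31.14; W sinα = 20.1
Σc'Δl = 148.5 kN/m; ΣN' = 188.0 kN/m; ΣW sinα = 101.1 kN/m
Resisting = 148.5 + 188.0·tan29.0° = 148.5 + 104.2 = 252.8 kN/m
FS = 252.8 / 101.1 = 2.500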